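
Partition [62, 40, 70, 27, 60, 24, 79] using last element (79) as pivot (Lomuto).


Pivot: 79
  62 <= 79: advance i (no swap)
  40 <= 79: advance i (no swap)
  70 <= 79: advance i (no swap)
  27 <= 79: advance i (no swap)
  60 <= 79: advance i (no swap)
  24 <= 79: advance i (no swap)
Place pivot at 6: [62, 40, 70, 27, 60, 24, 79]

Partitioned: [62, 40, 70, 27, 60, 24, 79]


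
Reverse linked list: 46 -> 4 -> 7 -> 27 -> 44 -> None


Step 1: curr=46, set curr.next=prev(None) | reversed so far: 46
Step 2: curr=4, set curr.next=prev(46) | reversed so far: 4 -> 46
Step 3: curr=7, set curr.next=prev(4) | reversed so far: 7 -> 4 -> 46
Step 4: curr=27, set curr.next=prev(7) | reversed so far: 27 -> 7 -> 4 -> 46
Step 5: curr=44, set curr.next=prev(27) | reversed so far: 44 -> 27 -> 7 -> 4 -> 46

44 -> 27 -> 7 -> 4 -> 46 -> None


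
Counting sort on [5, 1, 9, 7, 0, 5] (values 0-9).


Input: [5, 1, 9, 7, 0, 5]
Counts: [1, 1, 0, 0, 0, 2, 0, 1, 0, 1]

Sorted: [0, 1, 5, 5, 7, 9]


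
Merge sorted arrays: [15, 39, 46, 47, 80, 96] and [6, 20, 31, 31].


Take 6 from B
Take 15 from A
Take 20 from B
Take 31 from B
Take 31 from B

Merged: [6, 15, 20, 31, 31, 39, 46, 47, 80, 96]


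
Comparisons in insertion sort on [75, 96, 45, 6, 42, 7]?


Algorithm: insertion sort
Input: [75, 96, 45, 6, 42, 7]
Sorted: [6, 7, 42, 45, 75, 96]

15


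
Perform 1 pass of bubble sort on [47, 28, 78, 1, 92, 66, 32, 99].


Initial: [47, 28, 78, 1, 92, 66, 32, 99]
Pass 1: [28, 47, 1, 78, 66, 32, 92, 99] (4 swaps)

After 1 pass: [28, 47, 1, 78, 66, 32, 92, 99]


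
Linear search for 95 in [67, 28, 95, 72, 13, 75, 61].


i=0: 67!=95
i=1: 28!=95
i=2: 95==95 found!

Found at 2, 3 comps


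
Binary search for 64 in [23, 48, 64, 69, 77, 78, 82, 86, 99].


Step 1: lo=0, hi=8, mid=4, val=77
Step 2: lo=0, hi=3, mid=1, val=48
Step 3: lo=2, hi=3, mid=2, val=64

Found at index 2


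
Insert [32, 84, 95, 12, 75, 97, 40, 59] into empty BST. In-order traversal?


Insert 32: root
Insert 84: R from 32
Insert 95: R from 32 -> R from 84
Insert 12: L from 32
Insert 75: R from 32 -> L from 84
Insert 97: R from 32 -> R from 84 -> R from 95
Insert 40: R from 32 -> L from 84 -> L from 75
Insert 59: R from 32 -> L from 84 -> L from 75 -> R from 40

In-order: [12, 32, 40, 59, 75, 84, 95, 97]


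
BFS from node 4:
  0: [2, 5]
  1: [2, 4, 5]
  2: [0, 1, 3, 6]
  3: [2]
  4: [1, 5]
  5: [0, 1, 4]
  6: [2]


Visit 4, enqueue [1, 5]
Visit 1, enqueue [2]
Visit 5, enqueue [0]
Visit 2, enqueue [3, 6]
Visit 0, enqueue []
Visit 3, enqueue []
Visit 6, enqueue []

BFS order: [4, 1, 5, 2, 0, 3, 6]


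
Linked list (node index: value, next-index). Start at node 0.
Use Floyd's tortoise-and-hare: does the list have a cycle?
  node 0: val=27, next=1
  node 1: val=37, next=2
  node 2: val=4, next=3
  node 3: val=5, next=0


Floyd's tortoise (slow, +1) and hare (fast, +2):
  init: slow=0, fast=0
  step 1: slow=1, fast=2
  step 2: slow=2, fast=0
  step 3: slow=3, fast=2
  step 4: slow=0, fast=0
  slow == fast at node 0: cycle detected

Cycle: yes


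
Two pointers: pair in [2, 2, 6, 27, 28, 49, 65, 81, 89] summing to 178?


lo=0(2)+hi=8(89)=91
lo=1(2)+hi=8(89)=91
lo=2(6)+hi=8(89)=95
lo=3(27)+hi=8(89)=116
lo=4(28)+hi=8(89)=117
lo=5(49)+hi=8(89)=138
lo=6(65)+hi=8(89)=154
lo=7(81)+hi=8(89)=170

No pair found


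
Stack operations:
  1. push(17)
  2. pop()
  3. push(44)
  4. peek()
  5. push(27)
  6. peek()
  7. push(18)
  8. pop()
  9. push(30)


push(17) -> [17]
pop()->17, []
push(44) -> [44]
peek()->44
push(27) -> [44, 27]
peek()->27
push(18) -> [44, 27, 18]
pop()->18, [44, 27]
push(30) -> [44, 27, 30]

Final stack: [44, 27, 30]


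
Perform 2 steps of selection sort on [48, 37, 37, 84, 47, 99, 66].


Initial: [48, 37, 37, 84, 47, 99, 66]
Step 1: min=37 at 1
  Swap: [37, 48, 37, 84, 47, 99, 66]
Step 2: min=37 at 2
  Swap: [37, 37, 48, 84, 47, 99, 66]

After 2 steps: [37, 37, 48, 84, 47, 99, 66]


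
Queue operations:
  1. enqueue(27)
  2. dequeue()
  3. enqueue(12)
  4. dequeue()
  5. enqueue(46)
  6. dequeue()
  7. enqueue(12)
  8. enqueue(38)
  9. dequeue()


enqueue(27) -> [27]
dequeue()->27, []
enqueue(12) -> [12]
dequeue()->12, []
enqueue(46) -> [46]
dequeue()->46, []
enqueue(12) -> [12]
enqueue(38) -> [12, 38]
dequeue()->12, [38]

Final queue: [38]


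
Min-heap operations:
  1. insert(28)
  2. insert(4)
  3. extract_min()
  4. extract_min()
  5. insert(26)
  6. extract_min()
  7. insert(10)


insert(28) -> [28]
insert(4) -> [4, 28]
extract_min()->4, [28]
extract_min()->28, []
insert(26) -> [26]
extract_min()->26, []
insert(10) -> [10]

Final heap: [10]


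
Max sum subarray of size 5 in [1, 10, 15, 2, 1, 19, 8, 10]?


[0:5]: 29
[1:6]: 47
[2:7]: 45
[3:8]: 40

Max: 47 at [1:6]


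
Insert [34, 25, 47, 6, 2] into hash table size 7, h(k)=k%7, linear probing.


Insert 34: h=6 -> slot 6
Insert 25: h=4 -> slot 4
Insert 47: h=5 -> slot 5
Insert 6: h=6, 1 probes -> slot 0
Insert 2: h=2 -> slot 2

Table: [6, None, 2, None, 25, 47, 34]


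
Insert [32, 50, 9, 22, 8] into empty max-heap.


Insert 32: [32]
Insert 50: [50, 32]
Insert 9: [50, 32, 9]
Insert 22: [50, 32, 9, 22]
Insert 8: [50, 32, 9, 22, 8]

Final heap: [50, 32, 9, 22, 8]


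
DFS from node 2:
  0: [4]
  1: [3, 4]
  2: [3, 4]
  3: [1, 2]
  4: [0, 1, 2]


Visit 2, push [4, 3]
Visit 3, push [1]
Visit 1, push [4]
Visit 4, push [0]
Visit 0, push []

DFS order: [2, 3, 1, 4, 0]


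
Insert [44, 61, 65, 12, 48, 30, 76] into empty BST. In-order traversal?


Insert 44: root
Insert 61: R from 44
Insert 65: R from 44 -> R from 61
Insert 12: L from 44
Insert 48: R from 44 -> L from 61
Insert 30: L from 44 -> R from 12
Insert 76: R from 44 -> R from 61 -> R from 65

In-order: [12, 30, 44, 48, 61, 65, 76]


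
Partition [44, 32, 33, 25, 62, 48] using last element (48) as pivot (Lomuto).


Pivot: 48
  44 <= 48: advance i (no swap)
  32 <= 48: advance i (no swap)
  33 <= 48: advance i (no swap)
  25 <= 48: advance i (no swap)
Place pivot at 4: [44, 32, 33, 25, 48, 62]

Partitioned: [44, 32, 33, 25, 48, 62]


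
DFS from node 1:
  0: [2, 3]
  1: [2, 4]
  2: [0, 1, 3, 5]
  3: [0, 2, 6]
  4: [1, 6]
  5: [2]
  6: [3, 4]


Visit 1, push [4, 2]
Visit 2, push [5, 3, 0]
Visit 0, push [3]
Visit 3, push [6]
Visit 6, push [4]
Visit 4, push []
Visit 5, push []

DFS order: [1, 2, 0, 3, 6, 4, 5]


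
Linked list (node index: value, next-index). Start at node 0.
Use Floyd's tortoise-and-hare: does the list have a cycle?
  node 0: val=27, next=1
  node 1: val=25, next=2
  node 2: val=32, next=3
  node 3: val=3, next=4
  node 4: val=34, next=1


Floyd's tortoise (slow, +1) and hare (fast, +2):
  init: slow=0, fast=0
  step 1: slow=1, fast=2
  step 2: slow=2, fast=4
  step 3: slow=3, fast=2
  step 4: slow=4, fast=4
  slow == fast at node 4: cycle detected

Cycle: yes


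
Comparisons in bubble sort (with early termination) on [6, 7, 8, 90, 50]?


Algorithm: bubble sort (with early termination)
Input: [6, 7, 8, 90, 50]
Sorted: [6, 7, 8, 50, 90]

7


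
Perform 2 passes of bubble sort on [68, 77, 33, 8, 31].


Initial: [68, 77, 33, 8, 31]
Pass 1: [68, 33, 8, 31, 77] (3 swaps)
Pass 2: [33, 8, 31, 68, 77] (3 swaps)

After 2 passes: [33, 8, 31, 68, 77]


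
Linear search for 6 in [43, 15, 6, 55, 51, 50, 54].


i=0: 43!=6
i=1: 15!=6
i=2: 6==6 found!

Found at 2, 3 comps


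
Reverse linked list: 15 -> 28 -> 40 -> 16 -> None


Step 1: curr=15, set curr.next=prev(None) | reversed so far: 15
Step 2: curr=28, set curr.next=prev(15) | reversed so far: 28 -> 15
Step 3: curr=40, set curr.next=prev(28) | reversed so far: 40 -> 28 -> 15
Step 4: curr=16, set curr.next=prev(40) | reversed so far: 16 -> 40 -> 28 -> 15

16 -> 40 -> 28 -> 15 -> None


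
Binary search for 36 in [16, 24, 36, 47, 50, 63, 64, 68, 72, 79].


Step 1: lo=0, hi=9, mid=4, val=50
Step 2: lo=0, hi=3, mid=1, val=24
Step 3: lo=2, hi=3, mid=2, val=36

Found at index 2


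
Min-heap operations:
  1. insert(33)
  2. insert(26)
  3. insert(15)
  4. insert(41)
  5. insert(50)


insert(33) -> [33]
insert(26) -> [26, 33]
insert(15) -> [15, 33, 26]
insert(41) -> [15, 33, 26, 41]
insert(50) -> [15, 33, 26, 41, 50]

Final heap: [15, 33, 26, 41, 50]


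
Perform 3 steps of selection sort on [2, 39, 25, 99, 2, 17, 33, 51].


Initial: [2, 39, 25, 99, 2, 17, 33, 51]
Step 1: min=2 at 0
  Swap: [2, 39, 25, 99, 2, 17, 33, 51]
Step 2: min=2 at 4
  Swap: [2, 2, 25, 99, 39, 17, 33, 51]
Step 3: min=17 at 5
  Swap: [2, 2, 17, 99, 39, 25, 33, 51]

After 3 steps: [2, 2, 17, 99, 39, 25, 33, 51]


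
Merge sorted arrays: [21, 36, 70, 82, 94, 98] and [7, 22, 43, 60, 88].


Take 7 from B
Take 21 from A
Take 22 from B
Take 36 from A
Take 43 from B
Take 60 from B
Take 70 from A
Take 82 from A
Take 88 from B

Merged: [7, 21, 22, 36, 43, 60, 70, 82, 88, 94, 98]


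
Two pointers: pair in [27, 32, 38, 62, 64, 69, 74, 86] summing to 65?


lo=0(27)+hi=7(86)=113
lo=0(27)+hi=6(74)=101
lo=0(27)+hi=5(69)=96
lo=0(27)+hi=4(64)=91
lo=0(27)+hi=3(62)=89
lo=0(27)+hi=2(38)=65

Yes: 27+38=65


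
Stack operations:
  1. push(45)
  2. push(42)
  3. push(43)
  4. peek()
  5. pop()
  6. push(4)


push(45) -> [45]
push(42) -> [45, 42]
push(43) -> [45, 42, 43]
peek()->43
pop()->43, [45, 42]
push(4) -> [45, 42, 4]

Final stack: [45, 42, 4]


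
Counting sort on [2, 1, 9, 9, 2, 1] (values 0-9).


Input: [2, 1, 9, 9, 2, 1]
Counts: [0, 2, 2, 0, 0, 0, 0, 0, 0, 2]

Sorted: [1, 1, 2, 2, 9, 9]


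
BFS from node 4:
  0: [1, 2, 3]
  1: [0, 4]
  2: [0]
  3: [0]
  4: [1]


Visit 4, enqueue [1]
Visit 1, enqueue [0]
Visit 0, enqueue [2, 3]
Visit 2, enqueue []
Visit 3, enqueue []

BFS order: [4, 1, 0, 2, 3]


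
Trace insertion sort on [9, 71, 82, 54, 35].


Initial: [9, 71, 82, 54, 35]
Insert 71: [9, 71, 82, 54, 35]
Insert 82: [9, 71, 82, 54, 35]
Insert 54: [9, 54, 71, 82, 35]
Insert 35: [9, 35, 54, 71, 82]

Sorted: [9, 35, 54, 71, 82]


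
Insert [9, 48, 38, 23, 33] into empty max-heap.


Insert 9: [9]
Insert 48: [48, 9]
Insert 38: [48, 9, 38]
Insert 23: [48, 23, 38, 9]
Insert 33: [48, 33, 38, 9, 23]

Final heap: [48, 33, 38, 9, 23]


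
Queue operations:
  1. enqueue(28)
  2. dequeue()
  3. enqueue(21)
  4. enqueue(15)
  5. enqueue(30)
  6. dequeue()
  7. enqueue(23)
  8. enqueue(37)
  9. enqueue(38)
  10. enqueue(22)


enqueue(28) -> [28]
dequeue()->28, []
enqueue(21) -> [21]
enqueue(15) -> [21, 15]
enqueue(30) -> [21, 15, 30]
dequeue()->21, [15, 30]
enqueue(23) -> [15, 30, 23]
enqueue(37) -> [15, 30, 23, 37]
enqueue(38) -> [15, 30, 23, 37, 38]
enqueue(22) -> [15, 30, 23, 37, 38, 22]

Final queue: [15, 30, 23, 37, 38, 22]


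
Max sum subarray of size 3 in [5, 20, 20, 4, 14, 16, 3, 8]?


[0:3]: 45
[1:4]: 44
[2:5]: 38
[3:6]: 34
[4:7]: 33
[5:8]: 27

Max: 45 at [0:3]


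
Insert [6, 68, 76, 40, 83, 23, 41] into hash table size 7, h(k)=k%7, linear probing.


Insert 6: h=6 -> slot 6
Insert 68: h=5 -> slot 5
Insert 76: h=6, 1 probes -> slot 0
Insert 40: h=5, 3 probes -> slot 1
Insert 83: h=6, 3 probes -> slot 2
Insert 23: h=2, 1 probes -> slot 3
Insert 41: h=6, 5 probes -> slot 4

Table: [76, 40, 83, 23, 41, 68, 6]


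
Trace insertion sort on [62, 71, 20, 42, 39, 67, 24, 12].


Initial: [62, 71, 20, 42, 39, 67, 24, 12]
Insert 71: [62, 71, 20, 42, 39, 67, 24, 12]
Insert 20: [20, 62, 71, 42, 39, 67, 24, 12]
Insert 42: [20, 42, 62, 71, 39, 67, 24, 12]
Insert 39: [20, 39, 42, 62, 71, 67, 24, 12]
Insert 67: [20, 39, 42, 62, 67, 71, 24, 12]
Insert 24: [20, 24, 39, 42, 62, 67, 71, 12]
Insert 12: [12, 20, 24, 39, 42, 62, 67, 71]

Sorted: [12, 20, 24, 39, 42, 62, 67, 71]


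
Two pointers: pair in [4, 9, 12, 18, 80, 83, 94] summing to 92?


lo=0(4)+hi=6(94)=98
lo=0(4)+hi=5(83)=87
lo=1(9)+hi=5(83)=92

Yes: 9+83=92


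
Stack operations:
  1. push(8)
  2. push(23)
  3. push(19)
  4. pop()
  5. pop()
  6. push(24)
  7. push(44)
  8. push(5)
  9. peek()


push(8) -> [8]
push(23) -> [8, 23]
push(19) -> [8, 23, 19]
pop()->19, [8, 23]
pop()->23, [8]
push(24) -> [8, 24]
push(44) -> [8, 24, 44]
push(5) -> [8, 24, 44, 5]
peek()->5

Final stack: [8, 24, 44, 5]


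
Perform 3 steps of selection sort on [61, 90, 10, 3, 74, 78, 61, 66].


Initial: [61, 90, 10, 3, 74, 78, 61, 66]
Step 1: min=3 at 3
  Swap: [3, 90, 10, 61, 74, 78, 61, 66]
Step 2: min=10 at 2
  Swap: [3, 10, 90, 61, 74, 78, 61, 66]
Step 3: min=61 at 3
  Swap: [3, 10, 61, 90, 74, 78, 61, 66]

After 3 steps: [3, 10, 61, 90, 74, 78, 61, 66]


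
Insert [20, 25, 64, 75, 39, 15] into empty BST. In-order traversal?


Insert 20: root
Insert 25: R from 20
Insert 64: R from 20 -> R from 25
Insert 75: R from 20 -> R from 25 -> R from 64
Insert 39: R from 20 -> R from 25 -> L from 64
Insert 15: L from 20

In-order: [15, 20, 25, 39, 64, 75]


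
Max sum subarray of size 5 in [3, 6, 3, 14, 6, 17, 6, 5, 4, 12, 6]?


[0:5]: 32
[1:6]: 46
[2:7]: 46
[3:8]: 48
[4:9]: 38
[5:10]: 44
[6:11]: 33

Max: 48 at [3:8]


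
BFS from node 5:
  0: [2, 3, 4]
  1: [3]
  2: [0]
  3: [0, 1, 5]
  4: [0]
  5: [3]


Visit 5, enqueue [3]
Visit 3, enqueue [0, 1]
Visit 0, enqueue [2, 4]
Visit 1, enqueue []
Visit 2, enqueue []
Visit 4, enqueue []

BFS order: [5, 3, 0, 1, 2, 4]


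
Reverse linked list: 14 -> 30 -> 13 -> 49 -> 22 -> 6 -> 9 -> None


Step 1: curr=14, set curr.next=prev(None) | reversed so far: 14
Step 2: curr=30, set curr.next=prev(14) | reversed so far: 30 -> 14
Step 3: curr=13, set curr.next=prev(30) | reversed so far: 13 -> 30 -> 14
Step 4: curr=49, set curr.next=prev(13) | reversed so far: 49 -> 13 -> 30 -> 14
Step 5: curr=22, set curr.next=prev(49) | reversed so far: 22 -> 49 -> 13 -> 30 -> 14
Step 6: curr=6, set curr.next=prev(22) | reversed so far: 6 -> 22 -> 49 -> 13 -> 30 -> 14
Step 7: curr=9, set curr.next=prev(6) | reversed so far: 9 -> 6 -> 22 -> 49 -> 13 -> 30 -> 14

9 -> 6 -> 22 -> 49 -> 13 -> 30 -> 14 -> None


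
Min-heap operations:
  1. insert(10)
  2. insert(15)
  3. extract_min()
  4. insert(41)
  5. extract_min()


insert(10) -> [10]
insert(15) -> [10, 15]
extract_min()->10, [15]
insert(41) -> [15, 41]
extract_min()->15, [41]

Final heap: [41]


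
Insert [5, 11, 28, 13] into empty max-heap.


Insert 5: [5]
Insert 11: [11, 5]
Insert 28: [28, 5, 11]
Insert 13: [28, 13, 11, 5]

Final heap: [28, 13, 11, 5]


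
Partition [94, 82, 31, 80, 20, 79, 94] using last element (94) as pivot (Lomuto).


Pivot: 94
  94 <= 94: advance i (no swap)
  82 <= 94: advance i (no swap)
  31 <= 94: advance i (no swap)
  80 <= 94: advance i (no swap)
  20 <= 94: advance i (no swap)
  79 <= 94: advance i (no swap)
Place pivot at 6: [94, 82, 31, 80, 20, 79, 94]

Partitioned: [94, 82, 31, 80, 20, 79, 94]


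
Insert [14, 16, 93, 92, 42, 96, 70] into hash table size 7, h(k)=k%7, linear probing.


Insert 14: h=0 -> slot 0
Insert 16: h=2 -> slot 2
Insert 93: h=2, 1 probes -> slot 3
Insert 92: h=1 -> slot 1
Insert 42: h=0, 4 probes -> slot 4
Insert 96: h=5 -> slot 5
Insert 70: h=0, 6 probes -> slot 6

Table: [14, 92, 16, 93, 42, 96, 70]


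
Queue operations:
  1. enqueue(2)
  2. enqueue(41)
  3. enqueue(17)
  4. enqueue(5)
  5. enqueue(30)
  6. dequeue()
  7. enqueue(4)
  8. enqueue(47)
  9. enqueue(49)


enqueue(2) -> [2]
enqueue(41) -> [2, 41]
enqueue(17) -> [2, 41, 17]
enqueue(5) -> [2, 41, 17, 5]
enqueue(30) -> [2, 41, 17, 5, 30]
dequeue()->2, [41, 17, 5, 30]
enqueue(4) -> [41, 17, 5, 30, 4]
enqueue(47) -> [41, 17, 5, 30, 4, 47]
enqueue(49) -> [41, 17, 5, 30, 4, 47, 49]

Final queue: [41, 17, 5, 30, 4, 47, 49]


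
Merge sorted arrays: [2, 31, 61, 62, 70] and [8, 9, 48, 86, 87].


Take 2 from A
Take 8 from B
Take 9 from B
Take 31 from A
Take 48 from B
Take 61 from A
Take 62 from A
Take 70 from A

Merged: [2, 8, 9, 31, 48, 61, 62, 70, 86, 87]


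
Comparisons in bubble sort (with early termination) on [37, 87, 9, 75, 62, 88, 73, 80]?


Algorithm: bubble sort (with early termination)
Input: [37, 87, 9, 75, 62, 88, 73, 80]
Sorted: [9, 37, 62, 73, 75, 80, 87, 88]

22


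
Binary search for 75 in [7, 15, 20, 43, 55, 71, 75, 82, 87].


Step 1: lo=0, hi=8, mid=4, val=55
Step 2: lo=5, hi=8, mid=6, val=75

Found at index 6


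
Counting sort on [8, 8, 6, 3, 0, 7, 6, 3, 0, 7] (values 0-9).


Input: [8, 8, 6, 3, 0, 7, 6, 3, 0, 7]
Counts: [2, 0, 0, 2, 0, 0, 2, 2, 2, 0]

Sorted: [0, 0, 3, 3, 6, 6, 7, 7, 8, 8]


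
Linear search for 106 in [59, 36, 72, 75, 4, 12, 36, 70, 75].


i=0: 59!=106
i=1: 36!=106
i=2: 72!=106
i=3: 75!=106
i=4: 4!=106
i=5: 12!=106
i=6: 36!=106
i=7: 70!=106
i=8: 75!=106

Not found, 9 comps


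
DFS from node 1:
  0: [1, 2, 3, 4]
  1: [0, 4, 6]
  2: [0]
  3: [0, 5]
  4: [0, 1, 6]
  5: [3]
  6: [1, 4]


Visit 1, push [6, 4, 0]
Visit 0, push [4, 3, 2]
Visit 2, push []
Visit 3, push [5]
Visit 5, push []
Visit 4, push [6]
Visit 6, push []

DFS order: [1, 0, 2, 3, 5, 4, 6]


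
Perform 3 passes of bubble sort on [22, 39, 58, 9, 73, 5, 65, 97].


Initial: [22, 39, 58, 9, 73, 5, 65, 97]
Pass 1: [22, 39, 9, 58, 5, 65, 73, 97] (3 swaps)
Pass 2: [22, 9, 39, 5, 58, 65, 73, 97] (2 swaps)
Pass 3: [9, 22, 5, 39, 58, 65, 73, 97] (2 swaps)

After 3 passes: [9, 22, 5, 39, 58, 65, 73, 97]


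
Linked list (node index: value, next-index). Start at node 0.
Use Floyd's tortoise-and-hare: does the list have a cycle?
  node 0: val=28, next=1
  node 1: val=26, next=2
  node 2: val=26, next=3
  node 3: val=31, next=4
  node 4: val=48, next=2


Floyd's tortoise (slow, +1) and hare (fast, +2):
  init: slow=0, fast=0
  step 1: slow=1, fast=2
  step 2: slow=2, fast=4
  step 3: slow=3, fast=3
  slow == fast at node 3: cycle detected

Cycle: yes


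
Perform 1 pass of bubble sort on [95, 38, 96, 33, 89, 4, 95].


Initial: [95, 38, 96, 33, 89, 4, 95]
Pass 1: [38, 95, 33, 89, 4, 95, 96] (5 swaps)

After 1 pass: [38, 95, 33, 89, 4, 95, 96]


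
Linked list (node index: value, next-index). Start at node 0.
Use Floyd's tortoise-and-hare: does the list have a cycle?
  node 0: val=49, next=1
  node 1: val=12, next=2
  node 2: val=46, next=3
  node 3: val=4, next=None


Floyd's tortoise (slow, +1) and hare (fast, +2):
  init: slow=0, fast=0
  step 1: slow=1, fast=2
  step 2: fast 2->3->None, no cycle

Cycle: no


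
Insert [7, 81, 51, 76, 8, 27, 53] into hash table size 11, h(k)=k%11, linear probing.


Insert 7: h=7 -> slot 7
Insert 81: h=4 -> slot 4
Insert 51: h=7, 1 probes -> slot 8
Insert 76: h=10 -> slot 10
Insert 8: h=8, 1 probes -> slot 9
Insert 27: h=5 -> slot 5
Insert 53: h=9, 2 probes -> slot 0

Table: [53, None, None, None, 81, 27, None, 7, 51, 8, 76]


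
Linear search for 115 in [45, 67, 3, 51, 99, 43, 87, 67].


i=0: 45!=115
i=1: 67!=115
i=2: 3!=115
i=3: 51!=115
i=4: 99!=115
i=5: 43!=115
i=6: 87!=115
i=7: 67!=115

Not found, 8 comps


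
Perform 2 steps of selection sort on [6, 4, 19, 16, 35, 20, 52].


Initial: [6, 4, 19, 16, 35, 20, 52]
Step 1: min=4 at 1
  Swap: [4, 6, 19, 16, 35, 20, 52]
Step 2: min=6 at 1
  Swap: [4, 6, 19, 16, 35, 20, 52]

After 2 steps: [4, 6, 19, 16, 35, 20, 52]


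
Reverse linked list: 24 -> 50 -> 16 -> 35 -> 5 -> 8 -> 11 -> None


Step 1: curr=24, set curr.next=prev(None) | reversed so far: 24
Step 2: curr=50, set curr.next=prev(24) | reversed so far: 50 -> 24
Step 3: curr=16, set curr.next=prev(50) | reversed so far: 16 -> 50 -> 24
Step 4: curr=35, set curr.next=prev(16) | reversed so far: 35 -> 16 -> 50 -> 24
Step 5: curr=5, set curr.next=prev(35) | reversed so far: 5 -> 35 -> 16 -> 50 -> 24
Step 6: curr=8, set curr.next=prev(5) | reversed so far: 8 -> 5 -> 35 -> 16 -> 50 -> 24
Step 7: curr=11, set curr.next=prev(8) | reversed so far: 11 -> 8 -> 5 -> 35 -> 16 -> 50 -> 24

11 -> 8 -> 5 -> 35 -> 16 -> 50 -> 24 -> None


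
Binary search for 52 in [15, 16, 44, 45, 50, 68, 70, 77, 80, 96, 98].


Step 1: lo=0, hi=10, mid=5, val=68
Step 2: lo=0, hi=4, mid=2, val=44
Step 3: lo=3, hi=4, mid=3, val=45
Step 4: lo=4, hi=4, mid=4, val=50

Not found


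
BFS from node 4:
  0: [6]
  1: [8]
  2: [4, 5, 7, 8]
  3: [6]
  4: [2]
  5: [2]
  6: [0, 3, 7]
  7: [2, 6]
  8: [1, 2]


Visit 4, enqueue [2]
Visit 2, enqueue [5, 7, 8]
Visit 5, enqueue []
Visit 7, enqueue [6]
Visit 8, enqueue [1]
Visit 6, enqueue [0, 3]
Visit 1, enqueue []
Visit 0, enqueue []
Visit 3, enqueue []

BFS order: [4, 2, 5, 7, 8, 6, 1, 0, 3]


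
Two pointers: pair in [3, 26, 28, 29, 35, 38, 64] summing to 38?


lo=0(3)+hi=6(64)=67
lo=0(3)+hi=5(38)=41
lo=0(3)+hi=4(35)=38

Yes: 3+35=38


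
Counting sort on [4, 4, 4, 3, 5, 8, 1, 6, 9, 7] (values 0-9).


Input: [4, 4, 4, 3, 5, 8, 1, 6, 9, 7]
Counts: [0, 1, 0, 1, 3, 1, 1, 1, 1, 1]

Sorted: [1, 3, 4, 4, 4, 5, 6, 7, 8, 9]


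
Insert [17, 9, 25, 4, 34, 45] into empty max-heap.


Insert 17: [17]
Insert 9: [17, 9]
Insert 25: [25, 9, 17]
Insert 4: [25, 9, 17, 4]
Insert 34: [34, 25, 17, 4, 9]
Insert 45: [45, 25, 34, 4, 9, 17]

Final heap: [45, 25, 34, 4, 9, 17]


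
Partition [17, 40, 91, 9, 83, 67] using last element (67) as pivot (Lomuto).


Pivot: 67
  17 <= 67: advance i (no swap)
  40 <= 67: advance i (no swap)
  9 <= 67: swap -> [17, 40, 9, 91, 83, 67]
Place pivot at 3: [17, 40, 9, 67, 83, 91]

Partitioned: [17, 40, 9, 67, 83, 91]


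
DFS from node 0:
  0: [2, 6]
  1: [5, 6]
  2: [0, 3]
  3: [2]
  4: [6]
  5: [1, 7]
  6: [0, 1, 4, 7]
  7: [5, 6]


Visit 0, push [6, 2]
Visit 2, push [3]
Visit 3, push []
Visit 6, push [7, 4, 1]
Visit 1, push [5]
Visit 5, push [7]
Visit 7, push []
Visit 4, push []

DFS order: [0, 2, 3, 6, 1, 5, 7, 4]


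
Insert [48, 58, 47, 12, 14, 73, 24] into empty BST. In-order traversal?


Insert 48: root
Insert 58: R from 48
Insert 47: L from 48
Insert 12: L from 48 -> L from 47
Insert 14: L from 48 -> L from 47 -> R from 12
Insert 73: R from 48 -> R from 58
Insert 24: L from 48 -> L from 47 -> R from 12 -> R from 14

In-order: [12, 14, 24, 47, 48, 58, 73]


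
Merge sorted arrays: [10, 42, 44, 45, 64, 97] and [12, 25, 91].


Take 10 from A
Take 12 from B
Take 25 from B
Take 42 from A
Take 44 from A
Take 45 from A
Take 64 from A
Take 91 from B

Merged: [10, 12, 25, 42, 44, 45, 64, 91, 97]


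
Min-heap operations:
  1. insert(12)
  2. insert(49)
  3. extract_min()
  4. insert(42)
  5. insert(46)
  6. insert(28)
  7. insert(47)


insert(12) -> [12]
insert(49) -> [12, 49]
extract_min()->12, [49]
insert(42) -> [42, 49]
insert(46) -> [42, 49, 46]
insert(28) -> [28, 42, 46, 49]
insert(47) -> [28, 42, 46, 49, 47]

Final heap: [28, 42, 46, 49, 47]


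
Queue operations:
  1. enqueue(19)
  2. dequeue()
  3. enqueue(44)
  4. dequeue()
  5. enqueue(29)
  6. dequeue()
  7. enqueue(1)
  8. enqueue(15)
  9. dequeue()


enqueue(19) -> [19]
dequeue()->19, []
enqueue(44) -> [44]
dequeue()->44, []
enqueue(29) -> [29]
dequeue()->29, []
enqueue(1) -> [1]
enqueue(15) -> [1, 15]
dequeue()->1, [15]

Final queue: [15]


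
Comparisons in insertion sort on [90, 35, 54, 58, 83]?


Algorithm: insertion sort
Input: [90, 35, 54, 58, 83]
Sorted: [35, 54, 58, 83, 90]

7


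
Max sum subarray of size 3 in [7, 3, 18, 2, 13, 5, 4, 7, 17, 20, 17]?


[0:3]: 28
[1:4]: 23
[2:5]: 33
[3:6]: 20
[4:7]: 22
[5:8]: 16
[6:9]: 28
[7:10]: 44
[8:11]: 54

Max: 54 at [8:11]


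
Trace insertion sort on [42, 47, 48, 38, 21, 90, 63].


Initial: [42, 47, 48, 38, 21, 90, 63]
Insert 47: [42, 47, 48, 38, 21, 90, 63]
Insert 48: [42, 47, 48, 38, 21, 90, 63]
Insert 38: [38, 42, 47, 48, 21, 90, 63]
Insert 21: [21, 38, 42, 47, 48, 90, 63]
Insert 90: [21, 38, 42, 47, 48, 90, 63]
Insert 63: [21, 38, 42, 47, 48, 63, 90]

Sorted: [21, 38, 42, 47, 48, 63, 90]


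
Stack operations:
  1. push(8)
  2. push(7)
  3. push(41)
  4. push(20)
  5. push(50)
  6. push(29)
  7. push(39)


push(8) -> [8]
push(7) -> [8, 7]
push(41) -> [8, 7, 41]
push(20) -> [8, 7, 41, 20]
push(50) -> [8, 7, 41, 20, 50]
push(29) -> [8, 7, 41, 20, 50, 29]
push(39) -> [8, 7, 41, 20, 50, 29, 39]

Final stack: [8, 7, 41, 20, 50, 29, 39]


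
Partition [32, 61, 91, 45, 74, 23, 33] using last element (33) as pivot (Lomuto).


Pivot: 33
  32 <= 33: advance i (no swap)
  23 <= 33: swap -> [32, 23, 91, 45, 74, 61, 33]
Place pivot at 2: [32, 23, 33, 45, 74, 61, 91]

Partitioned: [32, 23, 33, 45, 74, 61, 91]


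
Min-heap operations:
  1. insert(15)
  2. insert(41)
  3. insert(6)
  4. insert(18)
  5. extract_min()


insert(15) -> [15]
insert(41) -> [15, 41]
insert(6) -> [6, 41, 15]
insert(18) -> [6, 18, 15, 41]
extract_min()->6, [15, 18, 41]

Final heap: [15, 18, 41]


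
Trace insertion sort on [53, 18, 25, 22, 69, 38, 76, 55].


Initial: [53, 18, 25, 22, 69, 38, 76, 55]
Insert 18: [18, 53, 25, 22, 69, 38, 76, 55]
Insert 25: [18, 25, 53, 22, 69, 38, 76, 55]
Insert 22: [18, 22, 25, 53, 69, 38, 76, 55]
Insert 69: [18, 22, 25, 53, 69, 38, 76, 55]
Insert 38: [18, 22, 25, 38, 53, 69, 76, 55]
Insert 76: [18, 22, 25, 38, 53, 69, 76, 55]
Insert 55: [18, 22, 25, 38, 53, 55, 69, 76]

Sorted: [18, 22, 25, 38, 53, 55, 69, 76]


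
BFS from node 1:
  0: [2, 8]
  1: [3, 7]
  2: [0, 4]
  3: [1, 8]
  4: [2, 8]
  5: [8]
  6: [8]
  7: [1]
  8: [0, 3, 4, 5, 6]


Visit 1, enqueue [3, 7]
Visit 3, enqueue [8]
Visit 7, enqueue []
Visit 8, enqueue [0, 4, 5, 6]
Visit 0, enqueue [2]
Visit 4, enqueue []
Visit 5, enqueue []
Visit 6, enqueue []
Visit 2, enqueue []

BFS order: [1, 3, 7, 8, 0, 4, 5, 6, 2]


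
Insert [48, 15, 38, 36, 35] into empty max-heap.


Insert 48: [48]
Insert 15: [48, 15]
Insert 38: [48, 15, 38]
Insert 36: [48, 36, 38, 15]
Insert 35: [48, 36, 38, 15, 35]

Final heap: [48, 36, 38, 15, 35]


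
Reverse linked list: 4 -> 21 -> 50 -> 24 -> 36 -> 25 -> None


Step 1: curr=4, set curr.next=prev(None) | reversed so far: 4
Step 2: curr=21, set curr.next=prev(4) | reversed so far: 21 -> 4
Step 3: curr=50, set curr.next=prev(21) | reversed so far: 50 -> 21 -> 4
Step 4: curr=24, set curr.next=prev(50) | reversed so far: 24 -> 50 -> 21 -> 4
Step 5: curr=36, set curr.next=prev(24) | reversed so far: 36 -> 24 -> 50 -> 21 -> 4
Step 6: curr=25, set curr.next=prev(36) | reversed so far: 25 -> 36 -> 24 -> 50 -> 21 -> 4

25 -> 36 -> 24 -> 50 -> 21 -> 4 -> None


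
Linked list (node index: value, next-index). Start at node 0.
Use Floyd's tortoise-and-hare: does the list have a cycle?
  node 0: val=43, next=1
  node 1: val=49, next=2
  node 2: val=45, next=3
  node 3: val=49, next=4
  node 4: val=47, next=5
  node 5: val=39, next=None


Floyd's tortoise (slow, +1) and hare (fast, +2):
  init: slow=0, fast=0
  step 1: slow=1, fast=2
  step 2: slow=2, fast=4
  step 3: fast 4->5->None, no cycle

Cycle: no


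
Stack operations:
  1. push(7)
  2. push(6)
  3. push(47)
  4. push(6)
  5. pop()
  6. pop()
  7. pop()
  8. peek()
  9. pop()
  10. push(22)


push(7) -> [7]
push(6) -> [7, 6]
push(47) -> [7, 6, 47]
push(6) -> [7, 6, 47, 6]
pop()->6, [7, 6, 47]
pop()->47, [7, 6]
pop()->6, [7]
peek()->7
pop()->7, []
push(22) -> [22]

Final stack: [22]


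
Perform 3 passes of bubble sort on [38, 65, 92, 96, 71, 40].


Initial: [38, 65, 92, 96, 71, 40]
Pass 1: [38, 65, 92, 71, 40, 96] (2 swaps)
Pass 2: [38, 65, 71, 40, 92, 96] (2 swaps)
Pass 3: [38, 65, 40, 71, 92, 96] (1 swaps)

After 3 passes: [38, 65, 40, 71, 92, 96]


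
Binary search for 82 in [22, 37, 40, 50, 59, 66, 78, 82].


Step 1: lo=0, hi=7, mid=3, val=50
Step 2: lo=4, hi=7, mid=5, val=66
Step 3: lo=6, hi=7, mid=6, val=78
Step 4: lo=7, hi=7, mid=7, val=82

Found at index 7


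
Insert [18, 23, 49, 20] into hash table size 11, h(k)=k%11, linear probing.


Insert 18: h=7 -> slot 7
Insert 23: h=1 -> slot 1
Insert 49: h=5 -> slot 5
Insert 20: h=9 -> slot 9

Table: [None, 23, None, None, None, 49, None, 18, None, 20, None]


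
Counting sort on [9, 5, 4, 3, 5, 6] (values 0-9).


Input: [9, 5, 4, 3, 5, 6]
Counts: [0, 0, 0, 1, 1, 2, 1, 0, 0, 1]

Sorted: [3, 4, 5, 5, 6, 9]


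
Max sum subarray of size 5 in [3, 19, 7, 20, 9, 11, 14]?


[0:5]: 58
[1:6]: 66
[2:7]: 61

Max: 66 at [1:6]


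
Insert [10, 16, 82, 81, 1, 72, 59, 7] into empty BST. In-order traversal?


Insert 10: root
Insert 16: R from 10
Insert 82: R from 10 -> R from 16
Insert 81: R from 10 -> R from 16 -> L from 82
Insert 1: L from 10
Insert 72: R from 10 -> R from 16 -> L from 82 -> L from 81
Insert 59: R from 10 -> R from 16 -> L from 82 -> L from 81 -> L from 72
Insert 7: L from 10 -> R from 1

In-order: [1, 7, 10, 16, 59, 72, 81, 82]


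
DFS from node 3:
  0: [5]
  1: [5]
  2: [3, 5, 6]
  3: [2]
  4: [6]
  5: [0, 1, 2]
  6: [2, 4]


Visit 3, push [2]
Visit 2, push [6, 5]
Visit 5, push [1, 0]
Visit 0, push []
Visit 1, push []
Visit 6, push [4]
Visit 4, push []

DFS order: [3, 2, 5, 0, 1, 6, 4]


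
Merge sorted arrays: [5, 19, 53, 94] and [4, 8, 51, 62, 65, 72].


Take 4 from B
Take 5 from A
Take 8 from B
Take 19 from A
Take 51 from B
Take 53 from A
Take 62 from B
Take 65 from B
Take 72 from B

Merged: [4, 5, 8, 19, 51, 53, 62, 65, 72, 94]


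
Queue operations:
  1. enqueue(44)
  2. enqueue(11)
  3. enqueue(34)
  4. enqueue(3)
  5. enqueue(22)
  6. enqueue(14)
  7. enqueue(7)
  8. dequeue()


enqueue(44) -> [44]
enqueue(11) -> [44, 11]
enqueue(34) -> [44, 11, 34]
enqueue(3) -> [44, 11, 34, 3]
enqueue(22) -> [44, 11, 34, 3, 22]
enqueue(14) -> [44, 11, 34, 3, 22, 14]
enqueue(7) -> [44, 11, 34, 3, 22, 14, 7]
dequeue()->44, [11, 34, 3, 22, 14, 7]

Final queue: [11, 34, 3, 22, 14, 7]


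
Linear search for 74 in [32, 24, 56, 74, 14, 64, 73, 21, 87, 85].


i=0: 32!=74
i=1: 24!=74
i=2: 56!=74
i=3: 74==74 found!

Found at 3, 4 comps


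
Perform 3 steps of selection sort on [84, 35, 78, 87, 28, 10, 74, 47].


Initial: [84, 35, 78, 87, 28, 10, 74, 47]
Step 1: min=10 at 5
  Swap: [10, 35, 78, 87, 28, 84, 74, 47]
Step 2: min=28 at 4
  Swap: [10, 28, 78, 87, 35, 84, 74, 47]
Step 3: min=35 at 4
  Swap: [10, 28, 35, 87, 78, 84, 74, 47]

After 3 steps: [10, 28, 35, 87, 78, 84, 74, 47]


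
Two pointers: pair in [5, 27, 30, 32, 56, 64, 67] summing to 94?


lo=0(5)+hi=6(67)=72
lo=1(27)+hi=6(67)=94

Yes: 27+67=94


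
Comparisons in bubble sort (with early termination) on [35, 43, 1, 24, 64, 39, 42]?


Algorithm: bubble sort (with early termination)
Input: [35, 43, 1, 24, 64, 39, 42]
Sorted: [1, 24, 35, 39, 42, 43, 64]

15


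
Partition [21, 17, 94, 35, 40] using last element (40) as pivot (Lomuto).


Pivot: 40
  21 <= 40: advance i (no swap)
  17 <= 40: advance i (no swap)
  35 <= 40: swap -> [21, 17, 35, 94, 40]
Place pivot at 3: [21, 17, 35, 40, 94]

Partitioned: [21, 17, 35, 40, 94]


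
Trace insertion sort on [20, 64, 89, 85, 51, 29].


Initial: [20, 64, 89, 85, 51, 29]
Insert 64: [20, 64, 89, 85, 51, 29]
Insert 89: [20, 64, 89, 85, 51, 29]
Insert 85: [20, 64, 85, 89, 51, 29]
Insert 51: [20, 51, 64, 85, 89, 29]
Insert 29: [20, 29, 51, 64, 85, 89]

Sorted: [20, 29, 51, 64, 85, 89]


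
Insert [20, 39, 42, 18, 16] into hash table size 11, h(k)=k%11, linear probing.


Insert 20: h=9 -> slot 9
Insert 39: h=6 -> slot 6
Insert 42: h=9, 1 probes -> slot 10
Insert 18: h=7 -> slot 7
Insert 16: h=5 -> slot 5

Table: [None, None, None, None, None, 16, 39, 18, None, 20, 42]


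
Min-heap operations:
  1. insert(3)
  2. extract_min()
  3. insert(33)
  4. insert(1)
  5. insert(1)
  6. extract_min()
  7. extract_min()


insert(3) -> [3]
extract_min()->3, []
insert(33) -> [33]
insert(1) -> [1, 33]
insert(1) -> [1, 33, 1]
extract_min()->1, [1, 33]
extract_min()->1, [33]

Final heap: [33]


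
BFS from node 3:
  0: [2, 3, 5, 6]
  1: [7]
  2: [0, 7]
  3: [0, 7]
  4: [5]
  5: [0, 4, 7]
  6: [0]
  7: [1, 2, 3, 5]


Visit 3, enqueue [0, 7]
Visit 0, enqueue [2, 5, 6]
Visit 7, enqueue [1]
Visit 2, enqueue []
Visit 5, enqueue [4]
Visit 6, enqueue []
Visit 1, enqueue []
Visit 4, enqueue []

BFS order: [3, 0, 7, 2, 5, 6, 1, 4]


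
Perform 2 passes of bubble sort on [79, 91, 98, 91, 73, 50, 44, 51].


Initial: [79, 91, 98, 91, 73, 50, 44, 51]
Pass 1: [79, 91, 91, 73, 50, 44, 51, 98] (5 swaps)
Pass 2: [79, 91, 73, 50, 44, 51, 91, 98] (4 swaps)

After 2 passes: [79, 91, 73, 50, 44, 51, 91, 98]


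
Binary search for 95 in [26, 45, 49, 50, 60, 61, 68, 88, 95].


Step 1: lo=0, hi=8, mid=4, val=60
Step 2: lo=5, hi=8, mid=6, val=68
Step 3: lo=7, hi=8, mid=7, val=88
Step 4: lo=8, hi=8, mid=8, val=95

Found at index 8


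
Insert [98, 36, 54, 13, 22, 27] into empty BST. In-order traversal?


Insert 98: root
Insert 36: L from 98
Insert 54: L from 98 -> R from 36
Insert 13: L from 98 -> L from 36
Insert 22: L from 98 -> L from 36 -> R from 13
Insert 27: L from 98 -> L from 36 -> R from 13 -> R from 22

In-order: [13, 22, 27, 36, 54, 98]


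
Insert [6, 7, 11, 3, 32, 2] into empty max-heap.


Insert 6: [6]
Insert 7: [7, 6]
Insert 11: [11, 6, 7]
Insert 3: [11, 6, 7, 3]
Insert 32: [32, 11, 7, 3, 6]
Insert 2: [32, 11, 7, 3, 6, 2]

Final heap: [32, 11, 7, 3, 6, 2]


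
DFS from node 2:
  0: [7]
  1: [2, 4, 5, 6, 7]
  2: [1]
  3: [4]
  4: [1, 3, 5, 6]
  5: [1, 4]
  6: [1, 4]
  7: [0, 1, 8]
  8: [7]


Visit 2, push [1]
Visit 1, push [7, 6, 5, 4]
Visit 4, push [6, 5, 3]
Visit 3, push []
Visit 5, push []
Visit 6, push []
Visit 7, push [8, 0]
Visit 0, push []
Visit 8, push []

DFS order: [2, 1, 4, 3, 5, 6, 7, 0, 8]


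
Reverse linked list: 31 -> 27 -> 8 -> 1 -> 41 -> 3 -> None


Step 1: curr=31, set curr.next=prev(None) | reversed so far: 31
Step 2: curr=27, set curr.next=prev(31) | reversed so far: 27 -> 31
Step 3: curr=8, set curr.next=prev(27) | reversed so far: 8 -> 27 -> 31
Step 4: curr=1, set curr.next=prev(8) | reversed so far: 1 -> 8 -> 27 -> 31
Step 5: curr=41, set curr.next=prev(1) | reversed so far: 41 -> 1 -> 8 -> 27 -> 31
Step 6: curr=3, set curr.next=prev(41) | reversed so far: 3 -> 41 -> 1 -> 8 -> 27 -> 31

3 -> 41 -> 1 -> 8 -> 27 -> 31 -> None


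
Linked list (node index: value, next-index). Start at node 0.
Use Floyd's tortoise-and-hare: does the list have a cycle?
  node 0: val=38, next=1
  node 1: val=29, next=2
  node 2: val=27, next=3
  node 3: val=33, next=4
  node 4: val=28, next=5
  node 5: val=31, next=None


Floyd's tortoise (slow, +1) and hare (fast, +2):
  init: slow=0, fast=0
  step 1: slow=1, fast=2
  step 2: slow=2, fast=4
  step 3: fast 4->5->None, no cycle

Cycle: no


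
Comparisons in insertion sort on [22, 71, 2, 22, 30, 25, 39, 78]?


Algorithm: insertion sort
Input: [22, 71, 2, 22, 30, 25, 39, 78]
Sorted: [2, 22, 22, 25, 30, 39, 71, 78]

13


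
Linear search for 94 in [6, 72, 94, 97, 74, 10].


i=0: 6!=94
i=1: 72!=94
i=2: 94==94 found!

Found at 2, 3 comps


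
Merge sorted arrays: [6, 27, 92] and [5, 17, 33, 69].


Take 5 from B
Take 6 from A
Take 17 from B
Take 27 from A
Take 33 from B
Take 69 from B

Merged: [5, 6, 17, 27, 33, 69, 92]


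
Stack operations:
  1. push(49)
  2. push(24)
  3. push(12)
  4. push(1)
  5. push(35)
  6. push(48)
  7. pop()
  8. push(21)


push(49) -> [49]
push(24) -> [49, 24]
push(12) -> [49, 24, 12]
push(1) -> [49, 24, 12, 1]
push(35) -> [49, 24, 12, 1, 35]
push(48) -> [49, 24, 12, 1, 35, 48]
pop()->48, [49, 24, 12, 1, 35]
push(21) -> [49, 24, 12, 1, 35, 21]

Final stack: [49, 24, 12, 1, 35, 21]


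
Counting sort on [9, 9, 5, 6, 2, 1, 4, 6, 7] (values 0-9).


Input: [9, 9, 5, 6, 2, 1, 4, 6, 7]
Counts: [0, 1, 1, 0, 1, 1, 2, 1, 0, 2]

Sorted: [1, 2, 4, 5, 6, 6, 7, 9, 9]


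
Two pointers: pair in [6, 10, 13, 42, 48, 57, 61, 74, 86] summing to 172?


lo=0(6)+hi=8(86)=92
lo=1(10)+hi=8(86)=96
lo=2(13)+hi=8(86)=99
lo=3(42)+hi=8(86)=128
lo=4(48)+hi=8(86)=134
lo=5(57)+hi=8(86)=143
lo=6(61)+hi=8(86)=147
lo=7(74)+hi=8(86)=160

No pair found


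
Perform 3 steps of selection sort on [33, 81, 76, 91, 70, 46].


Initial: [33, 81, 76, 91, 70, 46]
Step 1: min=33 at 0
  Swap: [33, 81, 76, 91, 70, 46]
Step 2: min=46 at 5
  Swap: [33, 46, 76, 91, 70, 81]
Step 3: min=70 at 4
  Swap: [33, 46, 70, 91, 76, 81]

After 3 steps: [33, 46, 70, 91, 76, 81]


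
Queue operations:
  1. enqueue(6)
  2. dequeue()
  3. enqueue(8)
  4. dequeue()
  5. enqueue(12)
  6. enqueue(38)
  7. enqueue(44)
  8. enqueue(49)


enqueue(6) -> [6]
dequeue()->6, []
enqueue(8) -> [8]
dequeue()->8, []
enqueue(12) -> [12]
enqueue(38) -> [12, 38]
enqueue(44) -> [12, 38, 44]
enqueue(49) -> [12, 38, 44, 49]

Final queue: [12, 38, 44, 49]


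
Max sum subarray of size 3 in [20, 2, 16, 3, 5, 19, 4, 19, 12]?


[0:3]: 38
[1:4]: 21
[2:5]: 24
[3:6]: 27
[4:7]: 28
[5:8]: 42
[6:9]: 35

Max: 42 at [5:8]


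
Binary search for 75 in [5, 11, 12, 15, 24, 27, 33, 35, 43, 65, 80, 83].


Step 1: lo=0, hi=11, mid=5, val=27
Step 2: lo=6, hi=11, mid=8, val=43
Step 3: lo=9, hi=11, mid=10, val=80
Step 4: lo=9, hi=9, mid=9, val=65

Not found


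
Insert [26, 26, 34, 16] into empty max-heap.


Insert 26: [26]
Insert 26: [26, 26]
Insert 34: [34, 26, 26]
Insert 16: [34, 26, 26, 16]

Final heap: [34, 26, 26, 16]


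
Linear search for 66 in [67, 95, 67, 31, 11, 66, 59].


i=0: 67!=66
i=1: 95!=66
i=2: 67!=66
i=3: 31!=66
i=4: 11!=66
i=5: 66==66 found!

Found at 5, 6 comps


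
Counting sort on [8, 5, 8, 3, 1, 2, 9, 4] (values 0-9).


Input: [8, 5, 8, 3, 1, 2, 9, 4]
Counts: [0, 1, 1, 1, 1, 1, 0, 0, 2, 1]

Sorted: [1, 2, 3, 4, 5, 8, 8, 9]


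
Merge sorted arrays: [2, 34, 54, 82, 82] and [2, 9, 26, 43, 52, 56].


Take 2 from A
Take 2 from B
Take 9 from B
Take 26 from B
Take 34 from A
Take 43 from B
Take 52 from B
Take 54 from A
Take 56 from B

Merged: [2, 2, 9, 26, 34, 43, 52, 54, 56, 82, 82]


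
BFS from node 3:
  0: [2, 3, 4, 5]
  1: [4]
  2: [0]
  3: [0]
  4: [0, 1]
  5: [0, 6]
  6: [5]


Visit 3, enqueue [0]
Visit 0, enqueue [2, 4, 5]
Visit 2, enqueue []
Visit 4, enqueue [1]
Visit 5, enqueue [6]
Visit 1, enqueue []
Visit 6, enqueue []

BFS order: [3, 0, 2, 4, 5, 1, 6]


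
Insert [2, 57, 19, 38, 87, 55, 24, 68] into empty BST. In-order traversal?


Insert 2: root
Insert 57: R from 2
Insert 19: R from 2 -> L from 57
Insert 38: R from 2 -> L from 57 -> R from 19
Insert 87: R from 2 -> R from 57
Insert 55: R from 2 -> L from 57 -> R from 19 -> R from 38
Insert 24: R from 2 -> L from 57 -> R from 19 -> L from 38
Insert 68: R from 2 -> R from 57 -> L from 87

In-order: [2, 19, 24, 38, 55, 57, 68, 87]


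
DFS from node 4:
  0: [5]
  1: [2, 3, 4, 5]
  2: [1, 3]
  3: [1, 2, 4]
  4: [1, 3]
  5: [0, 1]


Visit 4, push [3, 1]
Visit 1, push [5, 3, 2]
Visit 2, push [3]
Visit 3, push []
Visit 5, push [0]
Visit 0, push []

DFS order: [4, 1, 2, 3, 5, 0]


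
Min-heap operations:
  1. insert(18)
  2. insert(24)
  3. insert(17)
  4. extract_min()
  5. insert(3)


insert(18) -> [18]
insert(24) -> [18, 24]
insert(17) -> [17, 24, 18]
extract_min()->17, [18, 24]
insert(3) -> [3, 24, 18]

Final heap: [3, 24, 18]


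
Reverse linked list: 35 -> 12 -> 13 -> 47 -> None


Step 1: curr=35, set curr.next=prev(None) | reversed so far: 35
Step 2: curr=12, set curr.next=prev(35) | reversed so far: 12 -> 35
Step 3: curr=13, set curr.next=prev(12) | reversed so far: 13 -> 12 -> 35
Step 4: curr=47, set curr.next=prev(13) | reversed so far: 47 -> 13 -> 12 -> 35

47 -> 13 -> 12 -> 35 -> None


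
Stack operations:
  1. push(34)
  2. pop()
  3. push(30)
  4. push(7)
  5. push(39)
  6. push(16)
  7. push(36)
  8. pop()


push(34) -> [34]
pop()->34, []
push(30) -> [30]
push(7) -> [30, 7]
push(39) -> [30, 7, 39]
push(16) -> [30, 7, 39, 16]
push(36) -> [30, 7, 39, 16, 36]
pop()->36, [30, 7, 39, 16]

Final stack: [30, 7, 39, 16]


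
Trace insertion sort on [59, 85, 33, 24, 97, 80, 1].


Initial: [59, 85, 33, 24, 97, 80, 1]
Insert 85: [59, 85, 33, 24, 97, 80, 1]
Insert 33: [33, 59, 85, 24, 97, 80, 1]
Insert 24: [24, 33, 59, 85, 97, 80, 1]
Insert 97: [24, 33, 59, 85, 97, 80, 1]
Insert 80: [24, 33, 59, 80, 85, 97, 1]
Insert 1: [1, 24, 33, 59, 80, 85, 97]

Sorted: [1, 24, 33, 59, 80, 85, 97]


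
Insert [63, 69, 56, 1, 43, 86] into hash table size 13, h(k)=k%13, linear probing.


Insert 63: h=11 -> slot 11
Insert 69: h=4 -> slot 4
Insert 56: h=4, 1 probes -> slot 5
Insert 1: h=1 -> slot 1
Insert 43: h=4, 2 probes -> slot 6
Insert 86: h=8 -> slot 8

Table: [None, 1, None, None, 69, 56, 43, None, 86, None, None, 63, None]
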